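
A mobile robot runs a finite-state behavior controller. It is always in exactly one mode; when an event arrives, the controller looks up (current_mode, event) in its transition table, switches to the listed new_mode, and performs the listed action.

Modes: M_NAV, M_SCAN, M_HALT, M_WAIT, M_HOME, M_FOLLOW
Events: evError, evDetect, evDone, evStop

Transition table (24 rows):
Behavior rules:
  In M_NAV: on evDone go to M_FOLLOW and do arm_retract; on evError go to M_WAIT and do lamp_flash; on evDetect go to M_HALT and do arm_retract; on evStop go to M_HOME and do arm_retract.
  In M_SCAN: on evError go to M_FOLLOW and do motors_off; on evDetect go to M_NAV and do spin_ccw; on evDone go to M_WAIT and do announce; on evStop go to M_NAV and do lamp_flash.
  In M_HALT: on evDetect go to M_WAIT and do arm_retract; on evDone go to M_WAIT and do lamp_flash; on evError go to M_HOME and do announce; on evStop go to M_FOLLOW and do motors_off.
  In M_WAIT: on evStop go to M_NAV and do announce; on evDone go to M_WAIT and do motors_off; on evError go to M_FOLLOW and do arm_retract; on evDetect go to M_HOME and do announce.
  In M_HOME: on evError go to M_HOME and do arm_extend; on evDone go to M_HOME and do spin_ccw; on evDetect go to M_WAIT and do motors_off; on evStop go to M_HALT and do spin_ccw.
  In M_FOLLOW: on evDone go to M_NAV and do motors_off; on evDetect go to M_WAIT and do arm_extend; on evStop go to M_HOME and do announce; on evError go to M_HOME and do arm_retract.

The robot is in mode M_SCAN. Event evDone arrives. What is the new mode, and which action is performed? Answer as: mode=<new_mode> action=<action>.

current mode = M_SCAN; filter table to that mode:
  (M_SCAN, evError) → (M_FOLLOW, motors_off)
  (M_SCAN, evDetect) → (M_NAV, spin_ccw)
  (M_SCAN, evDone) → (M_WAIT, announce)  ← event matches
  (M_SCAN, evStop) → (M_NAV, lamp_flash)
event = evDone selects (M_WAIT, announce)

mode=M_WAIT action=announce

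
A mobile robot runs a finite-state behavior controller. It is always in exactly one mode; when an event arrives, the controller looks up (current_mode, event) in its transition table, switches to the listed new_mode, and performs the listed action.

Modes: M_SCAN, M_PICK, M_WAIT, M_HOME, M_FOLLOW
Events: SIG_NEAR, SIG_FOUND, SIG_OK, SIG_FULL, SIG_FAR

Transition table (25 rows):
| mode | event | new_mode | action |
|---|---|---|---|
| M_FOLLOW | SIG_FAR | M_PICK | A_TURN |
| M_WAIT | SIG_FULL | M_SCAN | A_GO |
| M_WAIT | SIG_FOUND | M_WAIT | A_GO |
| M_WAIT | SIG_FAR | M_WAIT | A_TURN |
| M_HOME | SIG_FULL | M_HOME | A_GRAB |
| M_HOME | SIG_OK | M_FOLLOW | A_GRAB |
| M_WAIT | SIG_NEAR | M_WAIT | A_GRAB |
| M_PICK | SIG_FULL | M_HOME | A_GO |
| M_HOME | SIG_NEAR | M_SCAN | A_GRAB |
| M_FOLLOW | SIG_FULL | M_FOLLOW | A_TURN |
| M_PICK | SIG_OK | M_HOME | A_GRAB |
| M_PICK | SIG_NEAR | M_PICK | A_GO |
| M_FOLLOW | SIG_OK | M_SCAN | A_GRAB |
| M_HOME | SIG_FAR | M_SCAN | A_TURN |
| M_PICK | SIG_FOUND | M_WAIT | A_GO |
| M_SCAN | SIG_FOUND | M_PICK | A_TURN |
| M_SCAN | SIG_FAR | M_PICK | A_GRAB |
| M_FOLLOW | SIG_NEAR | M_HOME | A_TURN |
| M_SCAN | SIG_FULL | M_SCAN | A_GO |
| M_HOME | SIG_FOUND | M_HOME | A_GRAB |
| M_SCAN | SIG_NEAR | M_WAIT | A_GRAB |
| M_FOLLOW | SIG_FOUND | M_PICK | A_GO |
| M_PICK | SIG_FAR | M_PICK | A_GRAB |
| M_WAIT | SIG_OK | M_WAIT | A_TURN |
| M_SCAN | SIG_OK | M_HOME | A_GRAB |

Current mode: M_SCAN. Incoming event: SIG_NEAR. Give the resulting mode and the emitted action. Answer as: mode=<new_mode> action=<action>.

current mode = M_SCAN; filter table to that mode:
  (M_SCAN, SIG_FOUND) → (M_PICK, A_TURN)
  (M_SCAN, SIG_FAR) → (M_PICK, A_GRAB)
  (M_SCAN, SIG_FULL) → (M_SCAN, A_GO)
  (M_SCAN, SIG_NEAR) → (M_WAIT, A_GRAB)  ← event matches
  (M_SCAN, SIG_OK) → (M_HOME, A_GRAB)
event = SIG_NEAR selects (M_WAIT, A_GRAB)

mode=M_WAIT action=A_GRAB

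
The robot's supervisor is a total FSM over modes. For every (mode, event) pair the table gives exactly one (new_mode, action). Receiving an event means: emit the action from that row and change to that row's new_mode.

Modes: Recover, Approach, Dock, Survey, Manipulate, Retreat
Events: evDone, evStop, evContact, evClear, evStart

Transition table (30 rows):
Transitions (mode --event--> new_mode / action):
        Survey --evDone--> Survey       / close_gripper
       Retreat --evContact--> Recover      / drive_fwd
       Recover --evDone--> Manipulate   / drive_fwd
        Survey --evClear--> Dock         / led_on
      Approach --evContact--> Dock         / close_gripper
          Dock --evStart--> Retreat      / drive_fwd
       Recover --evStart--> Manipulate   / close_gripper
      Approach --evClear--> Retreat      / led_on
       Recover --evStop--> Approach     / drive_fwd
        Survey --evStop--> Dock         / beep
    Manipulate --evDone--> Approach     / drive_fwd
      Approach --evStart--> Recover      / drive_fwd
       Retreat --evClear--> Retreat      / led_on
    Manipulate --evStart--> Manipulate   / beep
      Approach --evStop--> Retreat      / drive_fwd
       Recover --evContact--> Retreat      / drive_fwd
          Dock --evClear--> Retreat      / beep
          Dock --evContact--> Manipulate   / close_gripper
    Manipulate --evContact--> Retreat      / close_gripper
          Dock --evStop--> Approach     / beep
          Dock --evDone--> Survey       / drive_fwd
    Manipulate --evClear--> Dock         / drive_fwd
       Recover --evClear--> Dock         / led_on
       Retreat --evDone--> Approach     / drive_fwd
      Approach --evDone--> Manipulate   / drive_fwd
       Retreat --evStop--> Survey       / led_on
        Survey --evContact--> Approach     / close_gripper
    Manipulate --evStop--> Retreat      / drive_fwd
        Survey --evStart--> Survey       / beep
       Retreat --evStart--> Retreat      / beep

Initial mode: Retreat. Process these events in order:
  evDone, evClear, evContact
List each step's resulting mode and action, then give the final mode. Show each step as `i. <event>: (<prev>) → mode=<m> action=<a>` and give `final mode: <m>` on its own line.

1. evDone: (Retreat) → mode=Approach action=drive_fwd
2. evClear: (Approach) → mode=Retreat action=led_on
3. evContact: (Retreat) → mode=Recover action=drive_fwd

final mode: Recover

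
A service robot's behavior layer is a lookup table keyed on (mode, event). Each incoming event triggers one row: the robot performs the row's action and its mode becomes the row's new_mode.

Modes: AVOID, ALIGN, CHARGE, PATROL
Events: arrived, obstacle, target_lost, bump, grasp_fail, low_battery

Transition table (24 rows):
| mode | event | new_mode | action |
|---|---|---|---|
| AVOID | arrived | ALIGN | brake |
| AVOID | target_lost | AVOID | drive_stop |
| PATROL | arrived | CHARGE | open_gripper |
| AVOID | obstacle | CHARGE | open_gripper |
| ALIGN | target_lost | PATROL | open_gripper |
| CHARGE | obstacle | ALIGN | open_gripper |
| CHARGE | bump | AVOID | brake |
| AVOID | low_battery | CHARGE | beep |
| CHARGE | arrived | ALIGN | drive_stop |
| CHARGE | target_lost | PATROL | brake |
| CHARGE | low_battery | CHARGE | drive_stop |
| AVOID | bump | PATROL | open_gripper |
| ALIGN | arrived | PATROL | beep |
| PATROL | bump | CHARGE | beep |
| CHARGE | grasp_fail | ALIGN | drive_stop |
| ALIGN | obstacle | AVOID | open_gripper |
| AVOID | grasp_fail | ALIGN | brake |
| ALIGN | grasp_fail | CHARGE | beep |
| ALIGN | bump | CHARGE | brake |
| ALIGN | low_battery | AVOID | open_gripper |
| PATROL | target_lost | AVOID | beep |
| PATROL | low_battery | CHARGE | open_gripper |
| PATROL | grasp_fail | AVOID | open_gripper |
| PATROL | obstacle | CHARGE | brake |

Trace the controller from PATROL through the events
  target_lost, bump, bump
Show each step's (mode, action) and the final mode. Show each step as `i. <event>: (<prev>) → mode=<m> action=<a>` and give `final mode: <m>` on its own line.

final mode: CHARGE

1. target_lost: (PATROL) → mode=AVOID action=beep
2. bump: (AVOID) → mode=PATROL action=open_gripper
3. bump: (PATROL) → mode=CHARGE action=beep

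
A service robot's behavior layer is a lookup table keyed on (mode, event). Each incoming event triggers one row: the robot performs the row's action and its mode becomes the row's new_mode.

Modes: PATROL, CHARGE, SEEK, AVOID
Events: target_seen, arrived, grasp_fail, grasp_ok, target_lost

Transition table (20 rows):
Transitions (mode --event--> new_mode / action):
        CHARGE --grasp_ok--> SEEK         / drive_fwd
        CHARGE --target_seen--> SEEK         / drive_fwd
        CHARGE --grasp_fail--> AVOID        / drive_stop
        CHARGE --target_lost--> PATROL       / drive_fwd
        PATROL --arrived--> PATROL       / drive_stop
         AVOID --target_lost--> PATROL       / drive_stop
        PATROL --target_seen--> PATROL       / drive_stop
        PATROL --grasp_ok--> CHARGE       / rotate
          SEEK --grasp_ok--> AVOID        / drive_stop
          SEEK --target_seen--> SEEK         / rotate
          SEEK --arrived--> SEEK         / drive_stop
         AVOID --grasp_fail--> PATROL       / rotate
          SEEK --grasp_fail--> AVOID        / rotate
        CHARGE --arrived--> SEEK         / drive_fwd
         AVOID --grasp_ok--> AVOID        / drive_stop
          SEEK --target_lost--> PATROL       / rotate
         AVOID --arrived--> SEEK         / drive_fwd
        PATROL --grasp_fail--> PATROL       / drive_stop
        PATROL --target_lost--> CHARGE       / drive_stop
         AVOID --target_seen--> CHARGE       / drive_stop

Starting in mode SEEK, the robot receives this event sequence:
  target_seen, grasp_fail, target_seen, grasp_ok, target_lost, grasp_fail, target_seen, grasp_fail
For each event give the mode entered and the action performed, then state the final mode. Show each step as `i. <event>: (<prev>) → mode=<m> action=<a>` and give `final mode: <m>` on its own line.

final mode: PATROL

1. target_seen: (SEEK) → mode=SEEK action=rotate
2. grasp_fail: (SEEK) → mode=AVOID action=rotate
3. target_seen: (AVOID) → mode=CHARGE action=drive_stop
4. grasp_ok: (CHARGE) → mode=SEEK action=drive_fwd
5. target_lost: (SEEK) → mode=PATROL action=rotate
6. grasp_fail: (PATROL) → mode=PATROL action=drive_stop
7. target_seen: (PATROL) → mode=PATROL action=drive_stop
8. grasp_fail: (PATROL) → mode=PATROL action=drive_stop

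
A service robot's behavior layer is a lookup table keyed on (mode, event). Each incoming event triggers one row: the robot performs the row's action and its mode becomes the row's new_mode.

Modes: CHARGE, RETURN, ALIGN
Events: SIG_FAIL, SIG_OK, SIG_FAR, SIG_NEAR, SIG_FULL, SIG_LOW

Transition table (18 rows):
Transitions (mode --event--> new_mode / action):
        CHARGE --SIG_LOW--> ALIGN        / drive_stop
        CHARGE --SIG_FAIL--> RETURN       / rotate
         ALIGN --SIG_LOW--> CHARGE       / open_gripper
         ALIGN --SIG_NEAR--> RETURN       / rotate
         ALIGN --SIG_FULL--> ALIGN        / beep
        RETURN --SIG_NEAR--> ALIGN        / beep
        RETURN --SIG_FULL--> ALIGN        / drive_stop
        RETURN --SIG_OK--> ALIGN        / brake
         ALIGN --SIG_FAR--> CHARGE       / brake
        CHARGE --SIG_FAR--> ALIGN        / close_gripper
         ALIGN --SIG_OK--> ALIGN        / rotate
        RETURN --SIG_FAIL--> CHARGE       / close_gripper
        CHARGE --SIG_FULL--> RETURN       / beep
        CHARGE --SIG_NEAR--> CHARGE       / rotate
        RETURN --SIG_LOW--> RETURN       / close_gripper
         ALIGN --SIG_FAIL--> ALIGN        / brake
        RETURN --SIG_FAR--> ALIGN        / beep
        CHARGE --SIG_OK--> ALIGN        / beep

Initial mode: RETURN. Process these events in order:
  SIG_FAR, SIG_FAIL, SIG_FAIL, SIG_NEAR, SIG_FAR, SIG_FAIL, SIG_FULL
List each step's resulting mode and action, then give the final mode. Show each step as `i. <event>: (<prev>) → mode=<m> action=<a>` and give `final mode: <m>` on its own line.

final mode: ALIGN

1. SIG_FAR: (RETURN) → mode=ALIGN action=beep
2. SIG_FAIL: (ALIGN) → mode=ALIGN action=brake
3. SIG_FAIL: (ALIGN) → mode=ALIGN action=brake
4. SIG_NEAR: (ALIGN) → mode=RETURN action=rotate
5. SIG_FAR: (RETURN) → mode=ALIGN action=beep
6. SIG_FAIL: (ALIGN) → mode=ALIGN action=brake
7. SIG_FULL: (ALIGN) → mode=ALIGN action=beep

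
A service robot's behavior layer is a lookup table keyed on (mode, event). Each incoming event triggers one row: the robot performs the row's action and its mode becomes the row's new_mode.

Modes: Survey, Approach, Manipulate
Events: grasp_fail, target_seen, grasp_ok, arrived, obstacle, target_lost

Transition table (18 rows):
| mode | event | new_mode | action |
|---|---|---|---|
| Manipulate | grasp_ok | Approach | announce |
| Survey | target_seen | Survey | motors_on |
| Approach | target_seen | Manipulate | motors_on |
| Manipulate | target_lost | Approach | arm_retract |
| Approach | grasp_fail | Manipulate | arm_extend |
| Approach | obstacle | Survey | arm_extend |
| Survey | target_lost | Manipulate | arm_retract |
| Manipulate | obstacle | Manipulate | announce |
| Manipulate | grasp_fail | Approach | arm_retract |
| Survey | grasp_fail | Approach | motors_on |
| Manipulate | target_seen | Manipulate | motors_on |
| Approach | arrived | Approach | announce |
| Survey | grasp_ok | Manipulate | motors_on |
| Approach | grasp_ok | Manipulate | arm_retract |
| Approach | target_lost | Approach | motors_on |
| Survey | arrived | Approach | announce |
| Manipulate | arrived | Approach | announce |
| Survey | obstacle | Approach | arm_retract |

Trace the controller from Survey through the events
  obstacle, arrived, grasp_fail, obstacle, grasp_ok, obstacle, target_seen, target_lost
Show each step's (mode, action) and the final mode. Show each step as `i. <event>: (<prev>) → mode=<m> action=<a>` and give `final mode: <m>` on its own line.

final mode: Manipulate

1. obstacle: (Survey) → mode=Approach action=arm_retract
2. arrived: (Approach) → mode=Approach action=announce
3. grasp_fail: (Approach) → mode=Manipulate action=arm_extend
4. obstacle: (Manipulate) → mode=Manipulate action=announce
5. grasp_ok: (Manipulate) → mode=Approach action=announce
6. obstacle: (Approach) → mode=Survey action=arm_extend
7. target_seen: (Survey) → mode=Survey action=motors_on
8. target_lost: (Survey) → mode=Manipulate action=arm_retract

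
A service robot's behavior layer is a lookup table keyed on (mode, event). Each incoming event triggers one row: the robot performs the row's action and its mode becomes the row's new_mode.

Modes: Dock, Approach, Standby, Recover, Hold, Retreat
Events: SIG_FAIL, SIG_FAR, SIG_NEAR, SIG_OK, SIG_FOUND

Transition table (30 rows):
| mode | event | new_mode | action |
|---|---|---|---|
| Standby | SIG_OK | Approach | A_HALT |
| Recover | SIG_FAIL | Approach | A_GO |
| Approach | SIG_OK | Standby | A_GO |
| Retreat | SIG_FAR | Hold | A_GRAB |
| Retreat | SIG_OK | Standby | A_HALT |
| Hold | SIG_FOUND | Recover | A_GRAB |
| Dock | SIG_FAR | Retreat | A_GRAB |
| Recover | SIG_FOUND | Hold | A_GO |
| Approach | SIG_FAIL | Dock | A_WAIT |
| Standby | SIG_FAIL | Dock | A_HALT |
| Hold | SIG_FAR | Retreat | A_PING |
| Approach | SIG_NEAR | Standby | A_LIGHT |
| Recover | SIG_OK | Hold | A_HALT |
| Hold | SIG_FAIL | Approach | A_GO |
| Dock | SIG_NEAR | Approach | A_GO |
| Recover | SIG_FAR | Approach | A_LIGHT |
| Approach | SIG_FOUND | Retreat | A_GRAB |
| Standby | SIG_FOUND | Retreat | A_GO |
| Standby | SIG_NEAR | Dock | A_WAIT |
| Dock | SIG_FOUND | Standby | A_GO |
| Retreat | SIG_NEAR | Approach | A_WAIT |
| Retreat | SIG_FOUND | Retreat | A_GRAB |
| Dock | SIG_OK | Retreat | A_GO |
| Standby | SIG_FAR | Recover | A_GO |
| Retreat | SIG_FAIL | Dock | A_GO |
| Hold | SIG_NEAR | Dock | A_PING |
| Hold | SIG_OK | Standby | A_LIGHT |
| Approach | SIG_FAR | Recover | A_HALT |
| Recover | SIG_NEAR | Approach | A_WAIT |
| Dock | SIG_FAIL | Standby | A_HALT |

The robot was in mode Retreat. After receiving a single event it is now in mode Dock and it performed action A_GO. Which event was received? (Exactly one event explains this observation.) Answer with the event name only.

try SIG_FAIL: (Retreat, SIG_FAIL) → (Dock, A_GO)  ← matches
try SIG_FAR: (Retreat, SIG_FAR) → (Hold, A_GRAB)
try SIG_NEAR: (Retreat, SIG_NEAR) → (Approach, A_WAIT)
try SIG_OK: (Retreat, SIG_OK) → (Standby, A_HALT)
try SIG_FOUND: (Retreat, SIG_FOUND) → (Retreat, A_GRAB)

SIG_FAIL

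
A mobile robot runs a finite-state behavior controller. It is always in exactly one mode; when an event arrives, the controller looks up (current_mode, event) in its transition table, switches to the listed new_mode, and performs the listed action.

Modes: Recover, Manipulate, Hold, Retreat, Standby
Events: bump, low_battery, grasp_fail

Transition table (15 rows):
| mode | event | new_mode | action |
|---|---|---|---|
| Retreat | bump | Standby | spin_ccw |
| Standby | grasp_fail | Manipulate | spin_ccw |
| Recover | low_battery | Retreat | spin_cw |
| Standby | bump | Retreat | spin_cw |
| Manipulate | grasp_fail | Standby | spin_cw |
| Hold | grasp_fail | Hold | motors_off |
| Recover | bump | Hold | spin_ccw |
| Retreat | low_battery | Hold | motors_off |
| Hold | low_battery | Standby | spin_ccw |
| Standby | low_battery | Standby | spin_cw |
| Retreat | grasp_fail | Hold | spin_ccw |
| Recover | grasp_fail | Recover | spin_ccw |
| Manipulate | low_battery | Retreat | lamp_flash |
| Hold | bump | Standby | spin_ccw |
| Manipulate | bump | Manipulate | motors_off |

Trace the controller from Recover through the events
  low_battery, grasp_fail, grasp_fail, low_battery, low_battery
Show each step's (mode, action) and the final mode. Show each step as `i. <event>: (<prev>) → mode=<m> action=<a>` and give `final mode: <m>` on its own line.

final mode: Standby

1. low_battery: (Recover) → mode=Retreat action=spin_cw
2. grasp_fail: (Retreat) → mode=Hold action=spin_ccw
3. grasp_fail: (Hold) → mode=Hold action=motors_off
4. low_battery: (Hold) → mode=Standby action=spin_ccw
5. low_battery: (Standby) → mode=Standby action=spin_cw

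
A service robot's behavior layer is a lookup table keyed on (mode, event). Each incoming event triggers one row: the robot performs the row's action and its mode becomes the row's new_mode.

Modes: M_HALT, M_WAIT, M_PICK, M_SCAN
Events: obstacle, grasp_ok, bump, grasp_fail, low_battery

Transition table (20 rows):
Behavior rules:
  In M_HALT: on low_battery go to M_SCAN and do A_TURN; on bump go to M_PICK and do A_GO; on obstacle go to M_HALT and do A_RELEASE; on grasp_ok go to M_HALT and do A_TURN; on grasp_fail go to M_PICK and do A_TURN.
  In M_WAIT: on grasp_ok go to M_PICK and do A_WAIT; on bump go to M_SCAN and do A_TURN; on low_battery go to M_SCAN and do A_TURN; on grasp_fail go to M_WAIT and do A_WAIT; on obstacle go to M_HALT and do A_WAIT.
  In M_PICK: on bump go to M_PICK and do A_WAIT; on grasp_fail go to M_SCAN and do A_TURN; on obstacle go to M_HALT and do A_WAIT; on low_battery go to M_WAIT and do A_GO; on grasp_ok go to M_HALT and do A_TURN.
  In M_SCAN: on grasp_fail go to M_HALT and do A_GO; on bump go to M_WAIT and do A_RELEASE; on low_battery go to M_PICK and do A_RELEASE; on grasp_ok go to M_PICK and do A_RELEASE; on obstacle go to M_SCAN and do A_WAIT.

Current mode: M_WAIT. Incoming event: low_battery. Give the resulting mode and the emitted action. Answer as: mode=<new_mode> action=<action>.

current mode = M_WAIT; filter table to that mode:
  (M_WAIT, grasp_ok) → (M_PICK, A_WAIT)
  (M_WAIT, bump) → (M_SCAN, A_TURN)
  (M_WAIT, low_battery) → (M_SCAN, A_TURN)  ← event matches
  (M_WAIT, grasp_fail) → (M_WAIT, A_WAIT)
  (M_WAIT, obstacle) → (M_HALT, A_WAIT)
event = low_battery selects (M_SCAN, A_TURN)

mode=M_SCAN action=A_TURN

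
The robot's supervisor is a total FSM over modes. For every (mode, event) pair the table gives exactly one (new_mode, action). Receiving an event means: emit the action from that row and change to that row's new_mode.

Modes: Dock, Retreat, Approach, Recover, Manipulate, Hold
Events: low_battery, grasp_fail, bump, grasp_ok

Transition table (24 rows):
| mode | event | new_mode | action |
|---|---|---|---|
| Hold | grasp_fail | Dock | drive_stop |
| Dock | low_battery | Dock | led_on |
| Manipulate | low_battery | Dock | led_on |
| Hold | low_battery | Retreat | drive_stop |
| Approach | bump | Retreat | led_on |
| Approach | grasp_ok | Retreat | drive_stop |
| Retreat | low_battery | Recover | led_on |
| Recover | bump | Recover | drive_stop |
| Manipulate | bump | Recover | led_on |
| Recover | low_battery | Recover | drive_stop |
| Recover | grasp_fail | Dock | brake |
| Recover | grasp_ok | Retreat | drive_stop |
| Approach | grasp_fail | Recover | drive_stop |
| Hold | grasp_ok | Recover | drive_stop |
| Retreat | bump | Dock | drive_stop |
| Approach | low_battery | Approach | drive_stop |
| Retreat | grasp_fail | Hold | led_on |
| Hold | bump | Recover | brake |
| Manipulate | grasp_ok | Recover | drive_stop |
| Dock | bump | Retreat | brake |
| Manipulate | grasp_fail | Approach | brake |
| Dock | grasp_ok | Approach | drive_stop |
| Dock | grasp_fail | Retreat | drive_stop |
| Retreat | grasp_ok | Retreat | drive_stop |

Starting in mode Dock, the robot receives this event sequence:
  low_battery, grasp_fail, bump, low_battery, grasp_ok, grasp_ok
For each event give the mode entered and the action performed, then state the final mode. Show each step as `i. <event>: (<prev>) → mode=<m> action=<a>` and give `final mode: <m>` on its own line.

final mode: Retreat

1. low_battery: (Dock) → mode=Dock action=led_on
2. grasp_fail: (Dock) → mode=Retreat action=drive_stop
3. bump: (Retreat) → mode=Dock action=drive_stop
4. low_battery: (Dock) → mode=Dock action=led_on
5. grasp_ok: (Dock) → mode=Approach action=drive_stop
6. grasp_ok: (Approach) → mode=Retreat action=drive_stop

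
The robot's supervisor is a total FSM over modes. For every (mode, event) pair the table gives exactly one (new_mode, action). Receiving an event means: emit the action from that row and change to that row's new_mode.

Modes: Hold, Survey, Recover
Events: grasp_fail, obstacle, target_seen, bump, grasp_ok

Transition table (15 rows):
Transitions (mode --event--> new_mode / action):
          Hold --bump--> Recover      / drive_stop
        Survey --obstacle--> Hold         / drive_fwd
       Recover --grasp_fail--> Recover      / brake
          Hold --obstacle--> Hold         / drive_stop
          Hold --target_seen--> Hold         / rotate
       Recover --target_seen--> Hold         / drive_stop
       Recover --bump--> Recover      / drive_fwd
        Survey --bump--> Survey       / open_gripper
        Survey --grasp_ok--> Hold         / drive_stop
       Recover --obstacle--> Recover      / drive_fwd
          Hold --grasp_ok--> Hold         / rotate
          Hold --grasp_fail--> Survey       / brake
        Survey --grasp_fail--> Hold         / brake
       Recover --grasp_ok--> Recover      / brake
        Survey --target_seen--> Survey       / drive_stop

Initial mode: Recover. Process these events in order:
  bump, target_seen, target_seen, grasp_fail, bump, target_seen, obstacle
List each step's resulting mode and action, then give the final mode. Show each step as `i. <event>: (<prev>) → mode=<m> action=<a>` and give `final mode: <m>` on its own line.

final mode: Hold

1. bump: (Recover) → mode=Recover action=drive_fwd
2. target_seen: (Recover) → mode=Hold action=drive_stop
3. target_seen: (Hold) → mode=Hold action=rotate
4. grasp_fail: (Hold) → mode=Survey action=brake
5. bump: (Survey) → mode=Survey action=open_gripper
6. target_seen: (Survey) → mode=Survey action=drive_stop
7. obstacle: (Survey) → mode=Hold action=drive_fwd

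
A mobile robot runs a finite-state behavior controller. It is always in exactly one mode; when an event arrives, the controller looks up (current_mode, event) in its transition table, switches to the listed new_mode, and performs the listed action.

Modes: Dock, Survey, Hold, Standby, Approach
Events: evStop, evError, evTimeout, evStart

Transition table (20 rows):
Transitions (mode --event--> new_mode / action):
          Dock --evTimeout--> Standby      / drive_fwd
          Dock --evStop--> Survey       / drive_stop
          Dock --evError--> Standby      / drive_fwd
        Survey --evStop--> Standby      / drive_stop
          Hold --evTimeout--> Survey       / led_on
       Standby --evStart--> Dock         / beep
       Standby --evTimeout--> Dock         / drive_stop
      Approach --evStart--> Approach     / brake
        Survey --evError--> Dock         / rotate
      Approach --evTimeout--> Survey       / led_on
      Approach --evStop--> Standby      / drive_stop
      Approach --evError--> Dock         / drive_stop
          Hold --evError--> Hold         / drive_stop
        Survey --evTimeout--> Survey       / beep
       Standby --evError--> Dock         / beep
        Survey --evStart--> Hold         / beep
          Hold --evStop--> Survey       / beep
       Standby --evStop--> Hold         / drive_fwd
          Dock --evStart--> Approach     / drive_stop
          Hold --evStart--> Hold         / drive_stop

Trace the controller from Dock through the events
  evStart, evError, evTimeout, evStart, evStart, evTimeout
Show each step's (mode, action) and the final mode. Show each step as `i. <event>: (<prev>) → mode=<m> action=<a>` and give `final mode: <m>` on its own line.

final mode: Survey

1. evStart: (Dock) → mode=Approach action=drive_stop
2. evError: (Approach) → mode=Dock action=drive_stop
3. evTimeout: (Dock) → mode=Standby action=drive_fwd
4. evStart: (Standby) → mode=Dock action=beep
5. evStart: (Dock) → mode=Approach action=drive_stop
6. evTimeout: (Approach) → mode=Survey action=led_on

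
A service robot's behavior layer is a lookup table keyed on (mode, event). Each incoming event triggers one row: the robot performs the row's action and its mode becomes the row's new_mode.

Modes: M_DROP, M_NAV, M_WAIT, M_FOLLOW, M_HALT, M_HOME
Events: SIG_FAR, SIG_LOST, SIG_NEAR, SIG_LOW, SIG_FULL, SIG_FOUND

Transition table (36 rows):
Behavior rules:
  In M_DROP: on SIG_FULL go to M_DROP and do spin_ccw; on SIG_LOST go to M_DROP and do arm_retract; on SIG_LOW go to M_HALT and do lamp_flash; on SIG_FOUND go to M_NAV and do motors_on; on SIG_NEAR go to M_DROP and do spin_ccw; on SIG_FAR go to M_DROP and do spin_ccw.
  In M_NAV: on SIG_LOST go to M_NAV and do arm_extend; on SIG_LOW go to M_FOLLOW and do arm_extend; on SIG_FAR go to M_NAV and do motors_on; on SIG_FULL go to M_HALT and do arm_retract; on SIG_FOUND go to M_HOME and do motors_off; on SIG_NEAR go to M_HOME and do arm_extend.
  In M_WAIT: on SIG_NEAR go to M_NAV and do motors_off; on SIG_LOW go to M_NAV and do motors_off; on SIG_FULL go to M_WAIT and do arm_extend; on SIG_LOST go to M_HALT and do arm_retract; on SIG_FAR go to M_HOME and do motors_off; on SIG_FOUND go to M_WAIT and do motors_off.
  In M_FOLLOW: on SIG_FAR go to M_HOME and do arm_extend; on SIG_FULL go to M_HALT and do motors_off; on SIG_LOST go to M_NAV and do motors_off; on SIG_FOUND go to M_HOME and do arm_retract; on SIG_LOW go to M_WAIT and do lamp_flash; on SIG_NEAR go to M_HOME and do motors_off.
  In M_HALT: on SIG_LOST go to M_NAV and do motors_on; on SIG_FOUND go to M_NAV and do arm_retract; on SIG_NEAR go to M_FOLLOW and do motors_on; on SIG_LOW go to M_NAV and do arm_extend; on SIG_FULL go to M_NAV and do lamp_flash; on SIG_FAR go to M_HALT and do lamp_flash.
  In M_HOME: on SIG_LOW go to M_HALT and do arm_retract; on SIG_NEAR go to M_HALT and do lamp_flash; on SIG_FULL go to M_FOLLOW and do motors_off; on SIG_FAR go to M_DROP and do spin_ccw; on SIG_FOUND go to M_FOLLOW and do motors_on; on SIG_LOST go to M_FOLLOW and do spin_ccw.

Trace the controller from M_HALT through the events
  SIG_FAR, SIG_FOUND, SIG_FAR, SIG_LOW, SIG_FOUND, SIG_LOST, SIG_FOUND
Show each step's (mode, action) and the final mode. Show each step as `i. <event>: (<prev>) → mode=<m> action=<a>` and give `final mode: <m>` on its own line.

final mode: M_HOME

1. SIG_FAR: (M_HALT) → mode=M_HALT action=lamp_flash
2. SIG_FOUND: (M_HALT) → mode=M_NAV action=arm_retract
3. SIG_FAR: (M_NAV) → mode=M_NAV action=motors_on
4. SIG_LOW: (M_NAV) → mode=M_FOLLOW action=arm_extend
5. SIG_FOUND: (M_FOLLOW) → mode=M_HOME action=arm_retract
6. SIG_LOST: (M_HOME) → mode=M_FOLLOW action=spin_ccw
7. SIG_FOUND: (M_FOLLOW) → mode=M_HOME action=arm_retract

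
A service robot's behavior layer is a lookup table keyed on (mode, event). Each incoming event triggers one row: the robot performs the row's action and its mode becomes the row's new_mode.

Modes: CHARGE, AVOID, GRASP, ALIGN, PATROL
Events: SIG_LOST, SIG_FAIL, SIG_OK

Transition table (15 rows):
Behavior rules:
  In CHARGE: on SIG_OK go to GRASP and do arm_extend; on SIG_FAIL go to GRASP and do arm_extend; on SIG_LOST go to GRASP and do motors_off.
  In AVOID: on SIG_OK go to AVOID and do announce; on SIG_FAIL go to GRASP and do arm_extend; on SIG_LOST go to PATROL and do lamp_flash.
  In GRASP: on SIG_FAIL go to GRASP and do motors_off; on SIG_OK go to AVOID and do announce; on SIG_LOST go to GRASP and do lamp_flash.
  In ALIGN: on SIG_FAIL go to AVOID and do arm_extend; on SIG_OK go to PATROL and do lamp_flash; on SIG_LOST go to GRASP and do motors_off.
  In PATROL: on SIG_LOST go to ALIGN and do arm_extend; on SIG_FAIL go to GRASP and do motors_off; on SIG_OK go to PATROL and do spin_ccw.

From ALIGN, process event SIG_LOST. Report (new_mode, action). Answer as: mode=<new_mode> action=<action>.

mode=GRASP action=motors_off

current mode = ALIGN; filter table to that mode:
  (ALIGN, SIG_FAIL) → (AVOID, arm_extend)
  (ALIGN, SIG_OK) → (PATROL, lamp_flash)
  (ALIGN, SIG_LOST) → (GRASP, motors_off)  ← event matches
event = SIG_LOST selects (GRASP, motors_off)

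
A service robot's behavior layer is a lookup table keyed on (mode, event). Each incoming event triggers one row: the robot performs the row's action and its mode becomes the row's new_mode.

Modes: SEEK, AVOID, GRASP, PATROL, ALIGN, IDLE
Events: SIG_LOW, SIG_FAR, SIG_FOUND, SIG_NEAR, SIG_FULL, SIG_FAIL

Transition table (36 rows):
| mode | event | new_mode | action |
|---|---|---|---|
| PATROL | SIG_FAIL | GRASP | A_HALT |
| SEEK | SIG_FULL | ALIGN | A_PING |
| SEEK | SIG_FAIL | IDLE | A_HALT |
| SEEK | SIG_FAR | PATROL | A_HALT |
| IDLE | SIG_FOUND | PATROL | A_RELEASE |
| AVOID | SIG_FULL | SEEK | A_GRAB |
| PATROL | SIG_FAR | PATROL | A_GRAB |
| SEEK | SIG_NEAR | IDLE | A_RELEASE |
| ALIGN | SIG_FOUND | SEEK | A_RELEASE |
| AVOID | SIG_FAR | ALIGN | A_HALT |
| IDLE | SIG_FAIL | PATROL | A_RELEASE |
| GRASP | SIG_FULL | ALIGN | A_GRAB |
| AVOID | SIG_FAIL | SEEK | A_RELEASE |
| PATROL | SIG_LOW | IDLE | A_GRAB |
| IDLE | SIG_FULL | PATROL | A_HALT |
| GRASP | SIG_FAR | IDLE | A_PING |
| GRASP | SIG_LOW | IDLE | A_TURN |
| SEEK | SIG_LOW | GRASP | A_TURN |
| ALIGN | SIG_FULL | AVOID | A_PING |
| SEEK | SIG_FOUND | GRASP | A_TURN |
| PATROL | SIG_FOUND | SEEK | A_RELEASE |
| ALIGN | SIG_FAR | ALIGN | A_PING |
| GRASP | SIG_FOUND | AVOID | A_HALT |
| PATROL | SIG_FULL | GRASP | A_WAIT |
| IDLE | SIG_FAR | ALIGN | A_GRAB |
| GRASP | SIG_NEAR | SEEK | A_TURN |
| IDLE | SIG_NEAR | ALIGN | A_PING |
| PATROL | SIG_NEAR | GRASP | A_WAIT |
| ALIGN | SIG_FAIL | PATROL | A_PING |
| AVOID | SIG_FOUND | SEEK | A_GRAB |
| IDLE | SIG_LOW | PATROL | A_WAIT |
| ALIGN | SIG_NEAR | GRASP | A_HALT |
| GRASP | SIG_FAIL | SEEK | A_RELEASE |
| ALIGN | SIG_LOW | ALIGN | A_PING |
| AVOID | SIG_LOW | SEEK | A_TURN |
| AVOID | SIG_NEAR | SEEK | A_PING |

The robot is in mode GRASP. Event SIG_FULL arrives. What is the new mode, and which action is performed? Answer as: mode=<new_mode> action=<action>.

current mode = GRASP; filter table to that mode:
  (GRASP, SIG_FULL) → (ALIGN, A_GRAB)  ← event matches
  (GRASP, SIG_FAR) → (IDLE, A_PING)
  (GRASP, SIG_LOW) → (IDLE, A_TURN)
  (GRASP, SIG_FOUND) → (AVOID, A_HALT)
  (GRASP, SIG_NEAR) → (SEEK, A_TURN)
  (GRASP, SIG_FAIL) → (SEEK, A_RELEASE)
event = SIG_FULL selects (ALIGN, A_GRAB)

mode=ALIGN action=A_GRAB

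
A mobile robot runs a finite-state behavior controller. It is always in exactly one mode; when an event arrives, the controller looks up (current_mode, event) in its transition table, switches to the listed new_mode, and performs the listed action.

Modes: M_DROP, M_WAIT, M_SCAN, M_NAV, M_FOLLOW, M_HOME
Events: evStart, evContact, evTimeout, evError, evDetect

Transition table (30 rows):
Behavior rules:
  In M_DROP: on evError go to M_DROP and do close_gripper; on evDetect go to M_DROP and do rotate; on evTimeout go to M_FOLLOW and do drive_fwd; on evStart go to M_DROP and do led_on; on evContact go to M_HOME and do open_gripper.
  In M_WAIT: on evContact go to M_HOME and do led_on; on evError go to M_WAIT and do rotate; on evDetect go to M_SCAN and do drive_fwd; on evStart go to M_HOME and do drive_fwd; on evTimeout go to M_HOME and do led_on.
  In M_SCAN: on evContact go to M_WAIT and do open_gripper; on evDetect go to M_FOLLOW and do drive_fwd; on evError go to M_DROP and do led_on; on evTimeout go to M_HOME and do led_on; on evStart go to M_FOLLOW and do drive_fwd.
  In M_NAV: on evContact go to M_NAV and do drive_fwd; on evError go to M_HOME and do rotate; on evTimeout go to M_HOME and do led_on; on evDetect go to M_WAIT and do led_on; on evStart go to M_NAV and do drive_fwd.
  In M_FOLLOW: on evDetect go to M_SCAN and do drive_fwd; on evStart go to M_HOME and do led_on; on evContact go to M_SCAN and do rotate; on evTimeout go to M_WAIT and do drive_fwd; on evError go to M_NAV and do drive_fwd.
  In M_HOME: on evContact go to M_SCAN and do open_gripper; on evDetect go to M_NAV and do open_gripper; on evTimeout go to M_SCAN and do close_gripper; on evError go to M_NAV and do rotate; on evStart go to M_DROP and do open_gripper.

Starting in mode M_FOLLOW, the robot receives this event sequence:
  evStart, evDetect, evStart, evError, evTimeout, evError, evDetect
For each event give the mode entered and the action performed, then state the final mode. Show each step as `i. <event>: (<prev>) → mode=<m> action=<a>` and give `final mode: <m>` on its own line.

1. evStart: (M_FOLLOW) → mode=M_HOME action=led_on
2. evDetect: (M_HOME) → mode=M_NAV action=open_gripper
3. evStart: (M_NAV) → mode=M_NAV action=drive_fwd
4. evError: (M_NAV) → mode=M_HOME action=rotate
5. evTimeout: (M_HOME) → mode=M_SCAN action=close_gripper
6. evError: (M_SCAN) → mode=M_DROP action=led_on
7. evDetect: (M_DROP) → mode=M_DROP action=rotate

final mode: M_DROP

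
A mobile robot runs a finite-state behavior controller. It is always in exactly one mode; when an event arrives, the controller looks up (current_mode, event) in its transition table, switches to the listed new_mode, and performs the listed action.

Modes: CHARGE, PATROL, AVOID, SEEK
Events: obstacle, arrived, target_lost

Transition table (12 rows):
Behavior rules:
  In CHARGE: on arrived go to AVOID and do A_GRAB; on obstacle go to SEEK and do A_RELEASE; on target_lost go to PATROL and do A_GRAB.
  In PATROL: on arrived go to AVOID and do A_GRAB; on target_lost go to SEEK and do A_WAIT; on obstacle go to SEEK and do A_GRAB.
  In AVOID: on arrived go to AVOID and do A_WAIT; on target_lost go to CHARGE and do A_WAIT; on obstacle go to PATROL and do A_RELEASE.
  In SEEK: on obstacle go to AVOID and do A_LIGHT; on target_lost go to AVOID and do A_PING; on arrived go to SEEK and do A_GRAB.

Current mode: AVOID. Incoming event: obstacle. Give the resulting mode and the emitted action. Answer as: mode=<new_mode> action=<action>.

mode=PATROL action=A_RELEASE

current mode = AVOID; filter table to that mode:
  (AVOID, arrived) → (AVOID, A_WAIT)
  (AVOID, target_lost) → (CHARGE, A_WAIT)
  (AVOID, obstacle) → (PATROL, A_RELEASE)  ← event matches
event = obstacle selects (PATROL, A_RELEASE)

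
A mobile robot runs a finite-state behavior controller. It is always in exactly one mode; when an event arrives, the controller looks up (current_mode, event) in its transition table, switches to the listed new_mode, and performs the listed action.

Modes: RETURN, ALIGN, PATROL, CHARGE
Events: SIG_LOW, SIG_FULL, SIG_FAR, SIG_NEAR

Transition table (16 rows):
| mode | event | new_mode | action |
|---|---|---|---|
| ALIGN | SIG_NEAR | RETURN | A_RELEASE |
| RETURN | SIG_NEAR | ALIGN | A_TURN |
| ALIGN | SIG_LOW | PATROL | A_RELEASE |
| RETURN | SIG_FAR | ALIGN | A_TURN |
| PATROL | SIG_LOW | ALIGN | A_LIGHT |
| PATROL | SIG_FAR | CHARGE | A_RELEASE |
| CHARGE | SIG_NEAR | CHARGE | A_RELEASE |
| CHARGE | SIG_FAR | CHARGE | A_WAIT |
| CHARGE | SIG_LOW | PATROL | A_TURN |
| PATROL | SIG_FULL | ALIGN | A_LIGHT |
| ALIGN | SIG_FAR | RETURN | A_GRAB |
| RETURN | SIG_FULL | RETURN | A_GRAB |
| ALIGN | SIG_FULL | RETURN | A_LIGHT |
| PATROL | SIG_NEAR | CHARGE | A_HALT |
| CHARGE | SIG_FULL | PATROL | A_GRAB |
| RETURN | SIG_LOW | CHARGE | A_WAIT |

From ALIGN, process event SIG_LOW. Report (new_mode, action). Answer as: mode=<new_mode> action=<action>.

current mode = ALIGN; filter table to that mode:
  (ALIGN, SIG_NEAR) → (RETURN, A_RELEASE)
  (ALIGN, SIG_LOW) → (PATROL, A_RELEASE)  ← event matches
  (ALIGN, SIG_FAR) → (RETURN, A_GRAB)
  (ALIGN, SIG_FULL) → (RETURN, A_LIGHT)
event = SIG_LOW selects (PATROL, A_RELEASE)

mode=PATROL action=A_RELEASE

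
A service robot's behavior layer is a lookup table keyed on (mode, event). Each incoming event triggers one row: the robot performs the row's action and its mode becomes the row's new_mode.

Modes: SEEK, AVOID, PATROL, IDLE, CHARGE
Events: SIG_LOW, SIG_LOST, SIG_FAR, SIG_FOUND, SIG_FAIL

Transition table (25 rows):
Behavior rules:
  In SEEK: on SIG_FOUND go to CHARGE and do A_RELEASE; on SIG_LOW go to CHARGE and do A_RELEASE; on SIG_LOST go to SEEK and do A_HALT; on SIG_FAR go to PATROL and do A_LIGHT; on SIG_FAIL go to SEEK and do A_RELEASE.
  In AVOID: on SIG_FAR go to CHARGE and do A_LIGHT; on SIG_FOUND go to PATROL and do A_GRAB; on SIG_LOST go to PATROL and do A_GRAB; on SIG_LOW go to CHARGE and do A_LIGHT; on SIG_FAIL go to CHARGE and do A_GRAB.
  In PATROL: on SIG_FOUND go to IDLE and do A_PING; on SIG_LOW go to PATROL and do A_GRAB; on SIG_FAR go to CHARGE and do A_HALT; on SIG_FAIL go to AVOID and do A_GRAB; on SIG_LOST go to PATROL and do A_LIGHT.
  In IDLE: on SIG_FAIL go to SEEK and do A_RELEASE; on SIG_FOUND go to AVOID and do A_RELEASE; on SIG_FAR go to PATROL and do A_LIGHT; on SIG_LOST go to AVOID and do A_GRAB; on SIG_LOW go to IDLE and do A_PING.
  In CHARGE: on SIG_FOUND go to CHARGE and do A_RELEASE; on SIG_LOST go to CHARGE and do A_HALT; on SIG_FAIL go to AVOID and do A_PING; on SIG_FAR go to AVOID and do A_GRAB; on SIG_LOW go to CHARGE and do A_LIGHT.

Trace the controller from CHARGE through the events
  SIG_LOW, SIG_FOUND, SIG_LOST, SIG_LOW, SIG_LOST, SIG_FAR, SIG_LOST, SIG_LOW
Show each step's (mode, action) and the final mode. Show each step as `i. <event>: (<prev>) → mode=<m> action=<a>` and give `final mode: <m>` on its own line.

final mode: PATROL

1. SIG_LOW: (CHARGE) → mode=CHARGE action=A_LIGHT
2. SIG_FOUND: (CHARGE) → mode=CHARGE action=A_RELEASE
3. SIG_LOST: (CHARGE) → mode=CHARGE action=A_HALT
4. SIG_LOW: (CHARGE) → mode=CHARGE action=A_LIGHT
5. SIG_LOST: (CHARGE) → mode=CHARGE action=A_HALT
6. SIG_FAR: (CHARGE) → mode=AVOID action=A_GRAB
7. SIG_LOST: (AVOID) → mode=PATROL action=A_GRAB
8. SIG_LOW: (PATROL) → mode=PATROL action=A_GRAB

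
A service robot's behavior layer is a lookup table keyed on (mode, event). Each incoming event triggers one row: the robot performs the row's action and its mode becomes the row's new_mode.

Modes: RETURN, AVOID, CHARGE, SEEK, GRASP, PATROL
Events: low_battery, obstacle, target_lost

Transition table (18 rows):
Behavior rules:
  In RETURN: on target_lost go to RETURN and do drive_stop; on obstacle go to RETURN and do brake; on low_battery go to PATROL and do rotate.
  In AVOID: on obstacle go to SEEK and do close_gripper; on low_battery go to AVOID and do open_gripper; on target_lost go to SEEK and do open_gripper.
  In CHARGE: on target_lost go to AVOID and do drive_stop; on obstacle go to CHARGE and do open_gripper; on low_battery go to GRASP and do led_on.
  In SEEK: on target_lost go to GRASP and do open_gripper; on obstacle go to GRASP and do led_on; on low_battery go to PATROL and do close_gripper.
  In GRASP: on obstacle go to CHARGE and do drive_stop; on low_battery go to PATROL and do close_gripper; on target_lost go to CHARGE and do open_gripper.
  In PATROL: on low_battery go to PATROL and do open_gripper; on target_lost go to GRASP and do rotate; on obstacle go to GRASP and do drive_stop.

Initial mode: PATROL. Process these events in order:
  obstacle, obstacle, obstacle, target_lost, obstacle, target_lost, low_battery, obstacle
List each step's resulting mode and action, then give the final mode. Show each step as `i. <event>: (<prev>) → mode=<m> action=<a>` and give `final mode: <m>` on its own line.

1. obstacle: (PATROL) → mode=GRASP action=drive_stop
2. obstacle: (GRASP) → mode=CHARGE action=drive_stop
3. obstacle: (CHARGE) → mode=CHARGE action=open_gripper
4. target_lost: (CHARGE) → mode=AVOID action=drive_stop
5. obstacle: (AVOID) → mode=SEEK action=close_gripper
6. target_lost: (SEEK) → mode=GRASP action=open_gripper
7. low_battery: (GRASP) → mode=PATROL action=close_gripper
8. obstacle: (PATROL) → mode=GRASP action=drive_stop

final mode: GRASP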